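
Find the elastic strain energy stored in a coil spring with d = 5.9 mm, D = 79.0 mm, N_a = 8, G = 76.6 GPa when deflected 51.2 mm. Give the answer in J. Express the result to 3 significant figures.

3.86 J

k = Gd⁴/(8D³N_a) = (76.6×10³)(5.9⁴)/(8·79.0³·8) = 2.9415 N/mm
U = ½kδ² = 0.5 × 2.9415 × 51.2² = 3855.5 N·mm = 3.8555 J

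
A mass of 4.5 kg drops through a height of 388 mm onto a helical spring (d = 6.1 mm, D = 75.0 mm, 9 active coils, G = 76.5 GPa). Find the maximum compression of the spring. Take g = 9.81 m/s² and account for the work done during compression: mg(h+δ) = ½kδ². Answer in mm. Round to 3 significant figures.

113 mm

k = Gd⁴/(8D³N_a) = (76.5×10³)(6.1⁴)/(8·75.0³·9) = 3.4871 N/mm
W = mg = 4.5 × 9.81 = 44.145 N
½kδ² − Wδ − Wh = 0 → δ = (W + √(W² + 2kWh))/k
δ = (44.145 + √(1948.8 + 119456))/3.4871 = (44.145 + 348.43)/3.4871 = 112.58 mm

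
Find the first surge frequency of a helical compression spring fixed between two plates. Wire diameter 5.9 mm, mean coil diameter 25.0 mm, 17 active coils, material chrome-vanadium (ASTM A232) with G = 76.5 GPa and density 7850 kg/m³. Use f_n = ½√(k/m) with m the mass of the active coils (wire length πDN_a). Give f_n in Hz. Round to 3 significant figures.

k = Gd⁴/(8D³N_a) = (76.5×10³)(5.9⁴)/(8·25.0³·17) = 43.622 N/mm = 43622 N/m
Wire length L = πDN_a = π·25.0·17 = 1335.2 mm
m = ρ·(πd²/4)·L = 7850 × 27.34×10⁻⁶ m² × 1.3352 m = 0.28655 kg
f_n = ½√(k/m) = 0.5·√(43622/0.28655) = 0.5·√(1.5223e+05) = 195.09 Hz

195 Hz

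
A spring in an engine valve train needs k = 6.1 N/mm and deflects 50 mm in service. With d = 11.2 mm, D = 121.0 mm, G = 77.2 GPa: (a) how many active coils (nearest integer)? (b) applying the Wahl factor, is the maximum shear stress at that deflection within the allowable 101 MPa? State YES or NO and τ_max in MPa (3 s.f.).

N_a = Gd⁴/(8D³k) = (77.2×10³)(11.2⁴)/(8·121.0³·6.1) = 14.05 → N_a = 14
Actual rate k = Gd⁴/(8D³·14) = 6.1223 N/mm
Working load F = kδ = 6.1223·50 = 306.12 N
C = 121.0/11.2 = 10.8036; K_W = (4C−1)/(4C−4)+0.615/C = 1.1334
τ_max = K_W·8FD/(πd³) = 1.1334·67.136 = 76.094 MPa
τ_max ≤ 101 MPa → acceptable

(a) 14 coils; (b) YES, τ_max = 76.1 MPa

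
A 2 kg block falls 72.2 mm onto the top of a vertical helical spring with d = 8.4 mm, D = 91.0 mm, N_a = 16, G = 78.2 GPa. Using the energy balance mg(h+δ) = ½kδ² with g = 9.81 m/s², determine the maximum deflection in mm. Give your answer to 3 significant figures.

31.8 mm

k = Gd⁴/(8D³N_a) = (78.2×10³)(8.4⁴)/(8·91.0³·16) = 4.0364 N/mm
W = mg = 2 × 9.81 = 19.62 N
½kδ² − Wδ − Wh = 0 → δ = (W + √(W² + 2kWh))/k
δ = (19.62 + √(384.94 + 11435.5))/4.0364 = (19.62 + 108.72)/4.0364 = 31.796 mm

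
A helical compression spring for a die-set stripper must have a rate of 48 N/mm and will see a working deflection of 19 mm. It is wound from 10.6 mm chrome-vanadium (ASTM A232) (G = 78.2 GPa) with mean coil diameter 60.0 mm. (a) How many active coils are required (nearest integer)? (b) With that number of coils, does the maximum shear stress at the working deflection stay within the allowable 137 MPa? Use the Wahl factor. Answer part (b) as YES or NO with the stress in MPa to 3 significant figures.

(a) 12 coils; (b) NO, τ_max = 147 MPa

N_a = Gd⁴/(8D³k) = (78.2×10³)(10.6⁴)/(8·60.0³·48) = 11.9 → N_a = 12
Actual rate k = Gd⁴/(8D³·12) = 47.611 N/mm
Working load F = kδ = 47.611·19 = 904.6 N
C = 60.0/10.6 = 5.6604; K_W = (4C−1)/(4C−4)+0.615/C = 1.2696
τ_max = K_W·8FD/(πd³) = 1.2696·116.05 = 147.33 MPa
τ_max > 137 MPa → exceeds allowable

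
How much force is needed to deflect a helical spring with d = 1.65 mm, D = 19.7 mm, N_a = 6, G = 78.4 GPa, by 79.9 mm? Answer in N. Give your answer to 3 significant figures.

127 N

k = Gd⁴/(8D³N_a) = (78.4×10³)(1.65⁴)/(8·19.7³·6) = 1.5835 N/mm
F = k·δ = 1.5835 × 79.9 = 126.52 N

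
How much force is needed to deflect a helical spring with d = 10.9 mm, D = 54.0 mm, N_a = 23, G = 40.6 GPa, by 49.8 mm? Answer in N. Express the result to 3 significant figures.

k = Gd⁴/(8D³N_a) = (40.6×10³)(10.9⁴)/(8·54.0³·23) = 19.78 N/mm
F = k·δ = 19.78 × 49.8 = 985.06 N

985 N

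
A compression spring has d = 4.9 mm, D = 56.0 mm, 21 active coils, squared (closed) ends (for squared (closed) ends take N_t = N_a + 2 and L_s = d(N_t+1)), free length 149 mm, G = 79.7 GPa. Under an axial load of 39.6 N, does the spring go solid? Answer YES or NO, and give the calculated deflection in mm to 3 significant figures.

NO, δ = 25.4 mm

k = Gd⁴/(8D³N_a) = (79.7×10³)(4.9⁴)/(8·56.0³·21) = 1.5573 N/mm
N_t = 23; L_s = 4.9·24 = 117.6 mm; δ_solid = L₀ − L_s = 149 − 117.6 = 31.4 mm
δ = F/k = 39.6/1.5573 = 25.429 mm
δ < δ_solid → spring does not go solid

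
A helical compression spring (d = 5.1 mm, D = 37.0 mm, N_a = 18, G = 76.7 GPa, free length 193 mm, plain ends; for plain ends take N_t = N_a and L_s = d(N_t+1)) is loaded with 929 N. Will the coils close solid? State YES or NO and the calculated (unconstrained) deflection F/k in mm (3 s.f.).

YES, δ = 131 mm

k = Gd⁴/(8D³N_a) = (76.7×10³)(5.1⁴)/(8·37.0³·18) = 7.1139 N/mm
N_t = 18; L_s = 5.1·19 = 96.9 mm; δ_solid = L₀ − L_s = 193 − 96.9 = 96.1 mm
δ = F/k = 929/7.1139 = 130.59 mm
δ ≥ δ_solid → spring goes solid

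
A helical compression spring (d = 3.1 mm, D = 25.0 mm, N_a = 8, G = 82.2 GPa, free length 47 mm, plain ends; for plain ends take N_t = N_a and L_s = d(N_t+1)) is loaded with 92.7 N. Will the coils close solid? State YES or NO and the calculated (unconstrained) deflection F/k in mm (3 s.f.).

NO, δ = 12.2 mm

k = Gd⁴/(8D³N_a) = (82.2×10³)(3.1⁴)/(8·25.0³·8) = 7.5913 N/mm
N_t = 8; L_s = 3.1·9 = 27.9 mm; δ_solid = L₀ − L_s = 47 − 27.9 = 19.1 mm
δ = F/k = 92.7/7.5913 = 12.211 mm
δ < δ_solid → spring does not go solid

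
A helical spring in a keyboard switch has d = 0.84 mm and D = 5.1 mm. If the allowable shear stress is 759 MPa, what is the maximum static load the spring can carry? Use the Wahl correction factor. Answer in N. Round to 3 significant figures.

27.7 N

C = D/d = 5.1/0.84 = 6.0714
K_W = (4C−1)/(4C−4) + 0.615/C = 23.286/20.286 + 0.1013 = 1.2492
τ_max = K·8FD/(πd³) → F_max = τ_allow·πd³/(8DK)
F_max = 759·π·0.84³/(8·5.1·1.2492) = 1413.3/50.967 = 27.73 N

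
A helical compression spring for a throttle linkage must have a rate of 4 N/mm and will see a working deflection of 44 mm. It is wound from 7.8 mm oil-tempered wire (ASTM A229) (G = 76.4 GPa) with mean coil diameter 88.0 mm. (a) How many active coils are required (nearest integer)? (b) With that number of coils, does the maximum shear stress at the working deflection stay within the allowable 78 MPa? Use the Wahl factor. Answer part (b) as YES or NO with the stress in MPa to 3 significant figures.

(a) 13 coils; (b) NO, τ_max = 93.5 MPa

N_a = Gd⁴/(8D³k) = (76.4×10³)(7.8⁴)/(8·88.0³·4) = 12.97 → N_a = 13
Actual rate k = Gd⁴/(8D³·13) = 3.9902 N/mm
Working load F = kδ = 3.9902·44 = 175.57 N
C = 88.0/7.8 = 11.2821; K_W = (4C−1)/(4C−4)+0.615/C = 1.1275
τ_max = K_W·8FD/(πd³) = 1.1275·82.905 = 93.472 MPa
τ_max > 78 MPa → exceeds allowable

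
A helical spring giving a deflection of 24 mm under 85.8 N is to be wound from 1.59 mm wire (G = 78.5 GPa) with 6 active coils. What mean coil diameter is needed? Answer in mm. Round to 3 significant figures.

14.3 mm

Required rate k = F/δ = 85.8/24 = 3.575 N/mm
D = (Gd⁴/(8N_a·k))^(1/3) = (78.5×10³·1.59⁴/(8·6·3.575))^(1/3)
  = (2923.75)^(1/3) = 14.2993 mm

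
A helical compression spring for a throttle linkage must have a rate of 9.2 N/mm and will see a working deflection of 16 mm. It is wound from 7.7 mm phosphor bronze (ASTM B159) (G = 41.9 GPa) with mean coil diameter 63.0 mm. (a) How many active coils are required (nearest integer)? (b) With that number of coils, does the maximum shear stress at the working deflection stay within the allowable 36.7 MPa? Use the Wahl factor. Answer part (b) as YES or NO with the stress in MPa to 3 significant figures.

(a) 8 coils; (b) NO, τ_max = 61.0 MPa

N_a = Gd⁴/(8D³k) = (41.9×10³)(7.7⁴)/(8·63.0³·9.2) = 8.003 → N_a = 8
Actual rate k = Gd⁴/(8D³·8) = 9.204 N/mm
Working load F = kδ = 9.204·16 = 147.26 N
C = 63.0/7.7 = 8.1818; K_W = (4C−1)/(4C−4)+0.615/C = 1.1796
τ_max = K_W·8FD/(πd³) = 1.1796·51.749 = 61.043 MPa
τ_max > 36.7 MPa → exceeds allowable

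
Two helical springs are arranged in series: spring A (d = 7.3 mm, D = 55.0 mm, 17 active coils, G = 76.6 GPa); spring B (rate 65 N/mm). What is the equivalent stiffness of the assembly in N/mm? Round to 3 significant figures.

k_A = Gd⁴/(8D³N_a) = (76.6×10³)(7.3⁴)/(8·55.0³·17) = 9.6138 N/mm
Series: 1/k_eq = 1/9.6138 + 1/65 = 0.1194; k_eq = 8.3751 N/mm

8.38 N/mm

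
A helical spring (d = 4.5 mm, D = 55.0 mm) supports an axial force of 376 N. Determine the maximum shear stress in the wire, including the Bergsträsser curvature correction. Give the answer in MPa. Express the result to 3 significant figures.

Spring index C = D/d = 55.0/4.5 = 12.2222
K_B = (4C+2)/(4C−3) = 50.889/45.889 = 1.1090
τ₀ = 8FD/(πd³) = 8·376·55.0/(π·4.5³) = 165440/286.28 = 577.9 MPa
τ_max = K·τ₀ = 1.1090 × 577.9 = 640.87 MPa

641 MPa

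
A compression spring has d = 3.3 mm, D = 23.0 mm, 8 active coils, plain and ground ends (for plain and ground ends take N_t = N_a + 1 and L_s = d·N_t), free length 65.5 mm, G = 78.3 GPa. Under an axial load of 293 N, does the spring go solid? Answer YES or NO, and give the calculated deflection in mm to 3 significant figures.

NO, δ = 24.6 mm

k = Gd⁴/(8D³N_a) = (78.3×10³)(3.3⁴)/(8·23.0³·8) = 11.925 N/mm
N_t = 9; L_s = 3.3·9 = 29.7 mm; δ_solid = L₀ − L_s = 65.5 − 29.7 = 35.8 mm
δ = F/k = 293/11.925 = 24.57 mm
δ < δ_solid → spring does not go solid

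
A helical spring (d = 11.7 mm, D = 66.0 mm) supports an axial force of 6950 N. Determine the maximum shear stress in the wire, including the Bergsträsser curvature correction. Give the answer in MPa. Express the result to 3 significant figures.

916 MPa

Spring index C = D/d = 66.0/11.7 = 5.6410
K_B = (4C+2)/(4C−3) = 24.564/19.564 = 1.2556
τ₀ = 8FD/(πd³) = 8·6950·66.0/(π·11.7³) = 3.6696e+06/5031.6 = 729.31 MPa
τ_max = K·τ₀ = 1.2556 × 729.31 = 915.7 MPa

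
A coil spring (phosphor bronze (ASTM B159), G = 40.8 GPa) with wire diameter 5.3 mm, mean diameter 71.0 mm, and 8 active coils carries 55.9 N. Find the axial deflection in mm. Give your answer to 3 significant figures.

k = Gd⁴/(8D³N_a) = (40.8×10³)(5.3⁴)/(8·71.0³·8) = 1.4054 N/mm
δ = F/k = 55.9 / 1.4054 = 39.774 mm

39.8 mm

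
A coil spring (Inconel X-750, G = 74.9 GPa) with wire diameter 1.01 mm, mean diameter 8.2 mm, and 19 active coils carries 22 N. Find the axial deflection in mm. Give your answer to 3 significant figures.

k = Gd⁴/(8D³N_a) = (74.9×10³)(1.01⁴)/(8·8.2³·19) = 0.93 N/mm
δ = F/k = 22 / 0.93 = 23.656 mm

23.7 mm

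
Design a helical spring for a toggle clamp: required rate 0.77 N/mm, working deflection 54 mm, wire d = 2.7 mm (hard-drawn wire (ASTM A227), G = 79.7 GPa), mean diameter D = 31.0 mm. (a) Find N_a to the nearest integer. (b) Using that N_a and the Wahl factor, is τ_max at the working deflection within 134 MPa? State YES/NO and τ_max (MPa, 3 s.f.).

N_a = Gd⁴/(8D³k) = (79.7×10³)(2.7⁴)/(8·31.0³·0.77) = 23.08 → N_a = 23
Actual rate k = Gd⁴/(8D³·23) = 0.7727 N/mm
Working load F = kδ = 0.7727·54 = 41.726 N
C = 31.0/2.7 = 11.4815; K_W = (4C−1)/(4C−4)+0.615/C = 1.1251
τ_max = K_W·8FD/(πd³) = 1.1251·167.35 = 188.28 MPa
τ_max > 134 MPa → exceeds allowable

(a) 23 coils; (b) NO, τ_max = 188 MPa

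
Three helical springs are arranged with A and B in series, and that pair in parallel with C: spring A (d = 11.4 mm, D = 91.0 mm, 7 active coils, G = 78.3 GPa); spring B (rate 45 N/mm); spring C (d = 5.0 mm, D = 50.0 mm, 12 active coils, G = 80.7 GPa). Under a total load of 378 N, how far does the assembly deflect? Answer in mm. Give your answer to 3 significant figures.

k_A = Gd⁴/(8D³N_a) = (78.3×10³)(11.4⁴)/(8·91.0³·7) = 31.338 N/mm
k_C = Gd⁴/(8D³N_a) = (80.7×10³)(5.0⁴)/(8·50.0³·12) = 4.2031 N/mm
Springs A,B series: k_AB = 1/(1/31.338+1/45) = 18.473 N/mm; parallel with C: k_eq = 18.473+4.2031 = 22.676 N/mm
δ = F/k_eq = 378/22.676 = 16.669 mm

16.7 mm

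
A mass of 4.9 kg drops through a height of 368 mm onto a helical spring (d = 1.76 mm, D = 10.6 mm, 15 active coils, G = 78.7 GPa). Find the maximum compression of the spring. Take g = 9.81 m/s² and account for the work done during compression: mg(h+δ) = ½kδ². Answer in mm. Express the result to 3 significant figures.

k = Gd⁴/(8D³N_a) = (78.7×10³)(1.76⁴)/(8·10.6³·15) = 5.2836 N/mm
W = mg = 4.9 × 9.81 = 48.069 N
½kδ² − Wδ − Wh = 0 → δ = (W + √(W² + 2kWh))/k
δ = (48.069 + √(2310.6 + 186926))/5.2836 = (48.069 + 435.01)/5.2836 = 91.431 mm

91.4 mm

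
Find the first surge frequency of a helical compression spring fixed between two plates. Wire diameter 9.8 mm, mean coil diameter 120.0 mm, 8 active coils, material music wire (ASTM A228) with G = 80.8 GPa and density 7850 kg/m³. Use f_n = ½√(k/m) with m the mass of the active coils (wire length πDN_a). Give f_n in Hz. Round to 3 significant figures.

30.7 Hz

k = Gd⁴/(8D³N_a) = (80.8×10³)(9.8⁴)/(8·120.0³·8) = 6.7389 N/mm = 6738.9 N/m
Wire length L = πDN_a = π·120.0·8 = 3015.9 mm
m = ρ·(πd²/4)·L = 7850 × 75.43×10⁻⁶ m² × 3.0159 m = 1.7858 kg
f_n = ½√(k/m) = 0.5·√(6738.9/1.7858) = 0.5·√(3773.6) = 30.715 Hz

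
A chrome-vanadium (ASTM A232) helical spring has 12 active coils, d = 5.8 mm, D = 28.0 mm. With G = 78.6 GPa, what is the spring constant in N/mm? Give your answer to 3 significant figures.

42.2 N/mm

k = Gd⁴/(8D³N_a) = (78.6×10³ × 5.8⁴) / (8 × 28.0³ × 12)
  = 8.89477e+07 / 2.10739e+06 = 42.207 N/mm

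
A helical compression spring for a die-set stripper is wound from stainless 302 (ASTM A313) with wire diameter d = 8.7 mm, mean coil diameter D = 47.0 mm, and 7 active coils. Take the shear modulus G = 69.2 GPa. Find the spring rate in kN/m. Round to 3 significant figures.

68.2 kN/m

k = Gd⁴/(8D³N_a) = (69.2×10³ × 8.7⁴) / (8 × 47.0³ × 7)
  = 3.96445e+08 / 5.81409e+06 = 68.187 N/mm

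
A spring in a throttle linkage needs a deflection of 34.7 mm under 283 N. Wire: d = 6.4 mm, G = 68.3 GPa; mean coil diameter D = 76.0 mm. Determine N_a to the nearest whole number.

Required rate k = F/δ = 283/34.7 = 8.1556 N/mm
N_a = Gd⁴/(8D³k) = (68.3×10³ × 6.4⁴)/(8 × 76.0³ × 8.1556)
    = 1.14588e+08 / 2.8641e+07 = 4.001 → 4 coils

4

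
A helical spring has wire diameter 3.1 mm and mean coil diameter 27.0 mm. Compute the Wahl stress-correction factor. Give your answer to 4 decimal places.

1.1679

C = D/d = 27.0/3.1 = 8.7097
K_W = (4C−1)/(4C−4) + 0.615/C = 33.839/30.839 + 0.0706 = 1.1679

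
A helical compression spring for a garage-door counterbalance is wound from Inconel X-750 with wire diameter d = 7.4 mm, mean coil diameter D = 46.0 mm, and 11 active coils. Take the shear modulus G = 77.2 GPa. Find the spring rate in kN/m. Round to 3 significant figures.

k = Gd⁴/(8D³N_a) = (77.2×10³ × 7.4⁴) / (8 × 46.0³ × 11)
  = 2.31496e+08 / 8.56557e+06 = 27.026 N/mm

27.0 kN/m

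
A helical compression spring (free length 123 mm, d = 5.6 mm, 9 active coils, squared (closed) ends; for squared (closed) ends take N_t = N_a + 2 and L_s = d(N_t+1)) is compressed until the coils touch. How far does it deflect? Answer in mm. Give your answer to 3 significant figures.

55.8 mm

N_t = 11; L_s = 5.6·12 = 67.2 mm
δ_solid = L₀ − L_s = 123 − 67.2 = 55.8 mm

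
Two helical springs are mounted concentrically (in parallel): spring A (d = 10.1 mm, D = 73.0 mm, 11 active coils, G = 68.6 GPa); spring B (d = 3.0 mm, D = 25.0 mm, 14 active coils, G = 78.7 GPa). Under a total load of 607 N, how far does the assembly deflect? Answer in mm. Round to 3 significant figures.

24.8 mm

k_A = Gd⁴/(8D³N_a) = (68.6×10³)(10.1⁴)/(8·73.0³·11) = 20.853 N/mm
k_B = Gd⁴/(8D³N_a) = (78.7×10³)(3.0⁴)/(8·25.0³·14) = 3.6427 N/mm
Parallel: k_eq = 20.853 + 3.6427 = 24.495 N/mm
δ = F/k_eq = 607/24.495 = 24.78 mm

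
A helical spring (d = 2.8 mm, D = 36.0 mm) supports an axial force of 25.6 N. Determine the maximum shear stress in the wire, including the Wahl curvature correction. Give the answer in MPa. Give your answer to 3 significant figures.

119 MPa

Spring index C = D/d = 36.0/2.8 = 12.8571
K_W = (4C−1)/(4C−4) + 0.615/C = 50.429/47.429 + 0.0478 = 1.1111
τ₀ = 8FD/(πd³) = 8·25.6·36.0/(π·2.8³) = 7372.8/68.964 = 106.91 MPa
τ_max = K·τ₀ = 1.1111 × 106.91 = 118.78 MPa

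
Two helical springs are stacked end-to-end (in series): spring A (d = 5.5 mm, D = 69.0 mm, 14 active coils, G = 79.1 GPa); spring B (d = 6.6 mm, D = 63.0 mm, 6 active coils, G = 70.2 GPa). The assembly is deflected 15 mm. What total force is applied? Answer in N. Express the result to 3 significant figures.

25.1 N

k_A = Gd⁴/(8D³N_a) = (79.1×10³)(5.5⁴)/(8·69.0³·14) = 1.9673 N/mm
k_B = Gd⁴/(8D³N_a) = (70.2×10³)(6.6⁴)/(8·63.0³·6) = 11.098 N/mm
Series: 1/k_eq = 1/1.9673 + 1/11.098 = 0.59843; k_eq = 1.671 N/mm
F = k_eq·δ = 1.671·15 = 25.066 N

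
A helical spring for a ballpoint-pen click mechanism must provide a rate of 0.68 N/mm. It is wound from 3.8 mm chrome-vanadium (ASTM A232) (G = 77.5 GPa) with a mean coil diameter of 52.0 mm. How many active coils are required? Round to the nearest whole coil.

N_a = Gd⁴/(8D³k) = (77.5×10³ × 3.8⁴)/(8 × 52.0³ × 0.68)
    = 1.61598e+07 / 764908 = 21.13 → 21 coils

21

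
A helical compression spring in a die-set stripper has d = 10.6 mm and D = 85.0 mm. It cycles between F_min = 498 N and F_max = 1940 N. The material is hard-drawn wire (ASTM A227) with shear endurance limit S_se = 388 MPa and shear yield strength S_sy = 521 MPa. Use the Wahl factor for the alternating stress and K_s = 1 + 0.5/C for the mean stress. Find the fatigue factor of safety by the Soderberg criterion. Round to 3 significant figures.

C = D/d = 85.0/10.6 = 8.0189; K_W = (4C−1)/(4C−4)+0.615/C = 1.1835; K_s = 1+0.5/C = 1.0624
F_a = (F_max−F_min)/2 = 721 N; F_m = (F_max+F_min)/2 = 1219 N
τ_a = K_W·8F_aD/(πd³) = 1.1835 × 131.03 = 155.08 MPa
τ_m = K_s·8F_mD/(πd³) = 1.0624 × 221.54 = 235.35 MPa
Soderberg: 1/n_f = τ_a/S_se + τ_m/S_sy = 155.08/388 + 235.35/521 = 0.39970 + 0.45173 = 0.85142
n_f = 1/0.85142 = 1.175

1.17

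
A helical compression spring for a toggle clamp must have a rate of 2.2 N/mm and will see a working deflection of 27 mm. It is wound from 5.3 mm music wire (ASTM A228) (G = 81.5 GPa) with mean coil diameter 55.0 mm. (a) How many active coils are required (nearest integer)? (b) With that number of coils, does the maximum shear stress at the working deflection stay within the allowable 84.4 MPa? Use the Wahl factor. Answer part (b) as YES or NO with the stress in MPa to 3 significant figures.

N_a = Gd⁴/(8D³k) = (81.5×10³)(5.3⁴)/(8·55.0³·2.2) = 21.96 → N_a = 22
Actual rate k = Gd⁴/(8D³·22) = 2.1961 N/mm
Working load F = kδ = 2.1961·27 = 59.296 N
C = 55.0/5.3 = 10.3774; K_W = (4C−1)/(4C−4)+0.615/C = 1.1392
τ_max = K_W·8FD/(πd³) = 1.1392·55.783 = 63.55 MPa
τ_max ≤ 84.4 MPa → acceptable

(a) 22 coils; (b) YES, τ_max = 63.6 MPa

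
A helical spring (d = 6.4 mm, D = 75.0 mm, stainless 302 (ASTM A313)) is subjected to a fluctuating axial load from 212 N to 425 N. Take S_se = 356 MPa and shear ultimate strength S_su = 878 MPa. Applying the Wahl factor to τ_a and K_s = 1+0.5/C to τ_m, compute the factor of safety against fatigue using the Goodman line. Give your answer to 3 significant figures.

C = D/d = 75.0/6.4 = 11.7188; K_W = (4C−1)/(4C−4)+0.615/C = 1.1225; K_s = 1+0.5/C = 1.0427
F_a = (F_max−F_min)/2 = 106.5 N; F_m = (F_max+F_min)/2 = 318.5 N
τ_a = K_W·8F_aD/(πd³) = 1.1225 × 77.591 = 87.092 MPa
τ_m = K_s·8F_mD/(πd³) = 1.0427 × 232.04 = 241.94 MPa
Goodman: 1/n_f = τ_a/S_se + τ_m/S_su = 87.092/356 + 241.94/878 = 0.24464 + 0.27556 = 0.5202
n_f = 1/0.5202 = 1.922

1.92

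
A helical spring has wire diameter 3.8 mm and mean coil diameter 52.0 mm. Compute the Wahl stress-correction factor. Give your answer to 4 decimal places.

1.1041

C = D/d = 52.0/3.8 = 13.6842
K_W = (4C−1)/(4C−4) + 0.615/C = 53.737/50.737 + 0.0449 = 1.1041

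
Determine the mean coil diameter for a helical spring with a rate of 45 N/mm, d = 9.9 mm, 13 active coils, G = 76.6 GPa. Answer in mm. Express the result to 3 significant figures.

54.0 mm

D = (Gd⁴/(8N_a·k))^(1/3) = (76.6×10³·9.9⁴/(8·13·45))^(1/3)
  = (157226)^(1/3) = 53.9728 mm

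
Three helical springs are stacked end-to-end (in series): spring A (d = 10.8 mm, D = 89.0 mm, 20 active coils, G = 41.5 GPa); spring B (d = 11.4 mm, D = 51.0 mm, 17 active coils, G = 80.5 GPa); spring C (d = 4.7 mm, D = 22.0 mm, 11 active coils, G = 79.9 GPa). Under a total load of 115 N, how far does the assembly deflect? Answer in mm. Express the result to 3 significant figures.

k_A = Gd⁴/(8D³N_a) = (41.5×10³)(10.8⁴)/(8·89.0³·20) = 5.0056 N/mm
k_B = Gd⁴/(8D³N_a) = (80.5×10³)(11.4⁴)/(8·51.0³·17) = 75.364 N/mm
k_C = Gd⁴/(8D³N_a) = (79.9×10³)(4.7⁴)/(8·22.0³·11) = 41.609 N/mm
Series: 1/k_eq = 1/5.0056 + 1/75.364 + 1/41.609 = 0.23708; k_eq = 4.218 N/mm
δ = F/k_eq = 115/4.218 = 27.264 mm

27.3 mm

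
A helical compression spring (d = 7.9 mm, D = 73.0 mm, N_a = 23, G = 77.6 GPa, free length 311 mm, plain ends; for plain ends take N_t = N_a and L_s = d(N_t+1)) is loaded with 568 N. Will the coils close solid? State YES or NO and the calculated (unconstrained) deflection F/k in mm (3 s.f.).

YES, δ = 135 mm

k = Gd⁴/(8D³N_a) = (77.6×10³)(7.9⁴)/(8·73.0³·23) = 4.2226 N/mm
N_t = 23; L_s = 7.9·24 = 189.6 mm; δ_solid = L₀ − L_s = 311 − 189.6 = 121.4 mm
δ = F/k = 568/4.2226 = 134.51 mm
δ ≥ δ_solid → spring goes solid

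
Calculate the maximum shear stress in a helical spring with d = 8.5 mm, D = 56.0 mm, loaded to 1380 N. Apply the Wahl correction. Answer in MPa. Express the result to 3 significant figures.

Spring index C = D/d = 56.0/8.5 = 6.5882
K_W = (4C−1)/(4C−4) + 0.615/C = 25.353/22.353 + 0.0933 = 1.2276
τ₀ = 8FD/(πd³) = 8·1380·56.0/(π·8.5³) = 618240/1929.3 = 320.44 MPa
τ_max = K·τ₀ = 1.2276 × 320.44 = 393.36 MPa

393 MPa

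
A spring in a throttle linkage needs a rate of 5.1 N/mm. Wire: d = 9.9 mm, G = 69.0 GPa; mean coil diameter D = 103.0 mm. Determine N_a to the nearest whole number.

15

N_a = Gd⁴/(8D³k) = (69.0×10³ × 9.9⁴)/(8 × 103.0³ × 5.1)
    = 6.62811e+08 / 4.45833e+07 = 14.87 → 15 coils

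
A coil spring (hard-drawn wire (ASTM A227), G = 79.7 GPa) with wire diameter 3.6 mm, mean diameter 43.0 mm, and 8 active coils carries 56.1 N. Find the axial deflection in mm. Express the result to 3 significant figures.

k = Gd⁴/(8D³N_a) = (79.7×10³)(3.6⁴)/(8·43.0³·8) = 2.6308 N/mm
δ = F/k = 56.1 / 2.6308 = 21.325 mm

21.3 mm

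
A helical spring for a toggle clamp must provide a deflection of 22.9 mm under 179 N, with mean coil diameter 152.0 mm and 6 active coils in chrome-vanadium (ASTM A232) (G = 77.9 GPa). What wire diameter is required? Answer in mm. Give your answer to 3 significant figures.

11.4 mm

Required rate k = F/δ = 179/22.9 = 7.8166 N/mm
d = (8D³N_a·k / G)^(1/4) = (8·152.0³·6·7.8166 / (77.9×10³))^0.25
  = (16914)^0.25 = 11.4042 mm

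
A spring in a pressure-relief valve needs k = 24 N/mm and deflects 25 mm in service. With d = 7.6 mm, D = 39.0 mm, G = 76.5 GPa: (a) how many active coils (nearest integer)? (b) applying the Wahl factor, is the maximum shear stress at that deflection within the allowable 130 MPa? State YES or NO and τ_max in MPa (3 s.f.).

(a) 22 coils; (b) NO, τ_max = 180 MPa

N_a = Gd⁴/(8D³k) = (76.5×10³)(7.6⁴)/(8·39.0³·24) = 22.41 → N_a = 22
Actual rate k = Gd⁴/(8D³·22) = 24.446 N/mm
Working load F = kδ = 24.446·25 = 611.15 N
C = 39.0/7.6 = 5.1316; K_W = (4C−1)/(4C−4)+0.615/C = 1.3014
τ_max = K_W·8FD/(πd³) = 1.3014·138.27 = 179.94 MPa
τ_max > 130 MPa → exceeds allowable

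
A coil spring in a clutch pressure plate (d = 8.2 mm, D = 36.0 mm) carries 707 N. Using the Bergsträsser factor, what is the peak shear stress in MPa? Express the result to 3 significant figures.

Spring index C = D/d = 36.0/8.2 = 4.3902
K_B = (4C+2)/(4C−3) = 19.561/14.561 = 1.3434
τ₀ = 8FD/(πd³) = 8·707·36.0/(π·8.2³) = 203616/1732.2 = 117.55 MPa
τ_max = K·τ₀ = 1.3434 × 117.55 = 157.91 MPa

158 MPa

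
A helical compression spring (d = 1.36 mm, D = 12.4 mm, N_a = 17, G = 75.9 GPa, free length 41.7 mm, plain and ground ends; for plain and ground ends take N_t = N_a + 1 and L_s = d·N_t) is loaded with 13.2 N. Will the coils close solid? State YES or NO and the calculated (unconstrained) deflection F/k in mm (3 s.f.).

NO, δ = 13.2 mm

k = Gd⁴/(8D³N_a) = (75.9×10³)(1.36⁴)/(8·12.4³·17) = 1.0014 N/mm
N_t = 18; L_s = 1.36·18 = 24.48 mm; δ_solid = L₀ − L_s = 41.7 − 24.48 = 17.22 mm
δ = F/k = 13.2/1.0014 = 13.182 mm
δ < δ_solid → spring does not go solid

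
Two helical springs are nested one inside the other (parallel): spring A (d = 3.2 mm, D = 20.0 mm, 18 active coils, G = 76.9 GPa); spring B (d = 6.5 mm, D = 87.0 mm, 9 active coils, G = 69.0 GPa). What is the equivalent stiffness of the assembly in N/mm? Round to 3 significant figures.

k_A = Gd⁴/(8D³N_a) = (76.9×10³)(3.2⁴)/(8·20.0³·18) = 6.9996 N/mm
k_B = Gd⁴/(8D³N_a) = (69.0×10³)(6.5⁴)/(8·87.0³·9) = 2.5978 N/mm
Parallel: k_eq = 6.9996 + 2.5978 = 9.5974 N/mm

9.60 N/mm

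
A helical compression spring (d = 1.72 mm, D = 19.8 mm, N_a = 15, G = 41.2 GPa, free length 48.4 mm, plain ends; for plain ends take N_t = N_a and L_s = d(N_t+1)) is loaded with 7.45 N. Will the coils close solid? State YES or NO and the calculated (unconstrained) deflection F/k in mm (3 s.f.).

k = Gd⁴/(8D³N_a) = (41.2×10³)(1.72⁴)/(8·19.8³·15) = 0.38711 N/mm
N_t = 15; L_s = 1.72·16 = 27.52 mm; δ_solid = L₀ − L_s = 48.4 − 27.52 = 20.88 mm
δ = F/k = 7.45/0.38711 = 19.245 mm
δ < δ_solid → spring does not go solid

NO, δ = 19.2 mm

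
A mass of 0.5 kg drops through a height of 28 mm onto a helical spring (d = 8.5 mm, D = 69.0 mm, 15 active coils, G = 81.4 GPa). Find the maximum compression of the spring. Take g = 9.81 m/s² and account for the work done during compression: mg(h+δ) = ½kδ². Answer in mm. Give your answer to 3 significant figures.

k = Gd⁴/(8D³N_a) = (81.4×10³)(8.5⁴)/(8·69.0³·15) = 10.779 N/mm
W = mg = 0.5 × 9.81 = 4.905 N
½kδ² − Wδ − Wh = 0 → δ = (W + √(W² + 2kWh))/k
δ = (4.905 + √(24.059 + 2960.73))/10.779 = (4.905 + 54.633)/10.779 = 5.5236 mm

5.52 mm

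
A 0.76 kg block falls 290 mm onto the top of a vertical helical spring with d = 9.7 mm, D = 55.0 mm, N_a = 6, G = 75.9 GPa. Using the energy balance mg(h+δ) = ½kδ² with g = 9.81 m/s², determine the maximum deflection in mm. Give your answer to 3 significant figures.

7.26 mm

k = Gd⁴/(8D³N_a) = (75.9×10³)(9.7⁴)/(8·55.0³·6) = 84.139 N/mm
W = mg = 0.76 × 9.81 = 7.4556 N
½kδ² − Wδ − Wh = 0 → δ = (W + √(W² + 2kWh))/k
δ = (7.4556 + √(55.586 + 363840))/84.139 = (7.4556 + 603.24)/84.139 = 7.2581 mm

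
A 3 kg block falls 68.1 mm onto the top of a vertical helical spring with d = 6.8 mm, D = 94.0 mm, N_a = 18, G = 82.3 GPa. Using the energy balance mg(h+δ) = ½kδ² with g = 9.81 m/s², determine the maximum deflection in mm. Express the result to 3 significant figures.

k = Gd⁴/(8D³N_a) = (82.3×10³)(6.8⁴)/(8·94.0³·18) = 1.4713 N/mm
W = mg = 3 × 9.81 = 29.43 N
½kδ² − Wδ − Wh = 0 → δ = (W + √(W² + 2kWh))/k
δ = (29.43 + √(866.12 + 5897.35))/1.4713 = (29.43 + 82.24)/1.4713 = 75.901 mm

75.9 mm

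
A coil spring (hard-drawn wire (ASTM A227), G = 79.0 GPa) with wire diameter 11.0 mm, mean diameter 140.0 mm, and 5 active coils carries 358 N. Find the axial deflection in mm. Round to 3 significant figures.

k = Gd⁴/(8D³N_a) = (79.0×10³)(11.0⁴)/(8·140.0³·5) = 10.538 N/mm
δ = F/k = 358 / 10.538 = 33.973 mm

34.0 mm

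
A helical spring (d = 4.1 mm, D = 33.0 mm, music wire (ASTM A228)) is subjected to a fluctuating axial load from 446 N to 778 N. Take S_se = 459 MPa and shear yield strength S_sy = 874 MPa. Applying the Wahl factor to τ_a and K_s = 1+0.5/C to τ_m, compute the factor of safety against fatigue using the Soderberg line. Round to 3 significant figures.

C = D/d = 33.0/4.1 = 8.0488; K_W = (4C−1)/(4C−4)+0.615/C = 1.1828; K_s = 1+0.5/C = 1.0621
F_a = (F_max−F_min)/2 = 166 N; F_m = (F_max+F_min)/2 = 612 N
τ_a = K_W·8F_aD/(πd³) = 1.1828 × 202.4 = 239.4 MPa
τ_m = K_s·8F_mD/(πd³) = 1.0621 × 746.2 = 792.55 MPa
Soderberg: 1/n_f = τ_a/S_se + τ_m/S_sy = 239.4/459 + 792.55/874 = 0.52157 + 0.90681 = 1.4284
n_f = 1/1.4284 = 0.7001

0.700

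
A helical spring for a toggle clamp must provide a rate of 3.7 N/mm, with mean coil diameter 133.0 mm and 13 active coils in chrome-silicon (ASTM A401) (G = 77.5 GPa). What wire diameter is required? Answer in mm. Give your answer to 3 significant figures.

d = (8D³N_a·k / G)^(1/4) = (8·133.0³·13·3.7 / (77.5×10³))^0.25
  = (11681)^0.25 = 10.3961 mm

10.4 mm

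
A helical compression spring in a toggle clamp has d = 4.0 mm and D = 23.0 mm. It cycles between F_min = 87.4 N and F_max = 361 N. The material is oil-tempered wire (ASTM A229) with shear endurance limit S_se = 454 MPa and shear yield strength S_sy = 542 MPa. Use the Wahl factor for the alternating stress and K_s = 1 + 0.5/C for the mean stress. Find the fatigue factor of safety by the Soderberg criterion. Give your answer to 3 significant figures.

1.32

C = D/d = 23.0/4.0 = 5.7500; K_W = (4C−1)/(4C−4)+0.615/C = 1.2649; K_s = 1+0.5/C = 1.0870
F_a = (F_max−F_min)/2 = 136.8 N; F_m = (F_max+F_min)/2 = 224.2 N
τ_a = K_W·8F_aD/(πd³) = 1.2649 × 125.19 = 158.35 MPa
τ_m = K_s·8F_mD/(πd³) = 1.0870 × 205.17 = 223.02 MPa
Soderberg: 1/n_f = τ_a/S_se + τ_m/S_sy = 158.35/454 + 223.02/542 = 0.34878 + 0.41147 = 0.76025
n_f = 1/0.76025 = 1.315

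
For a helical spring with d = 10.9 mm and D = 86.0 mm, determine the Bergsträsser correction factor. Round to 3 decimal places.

1.175

C = D/d = 86.0/10.9 = 7.8899
K_B = (4C+2)/(4C−3) = 33.560/28.560 = 1.1751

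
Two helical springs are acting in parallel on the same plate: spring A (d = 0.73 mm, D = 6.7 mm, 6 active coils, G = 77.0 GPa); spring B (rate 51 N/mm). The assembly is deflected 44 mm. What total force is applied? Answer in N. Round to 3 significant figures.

k_A = Gd⁴/(8D³N_a) = (77.0×10³)(0.73⁴)/(8·6.7³·6) = 1.5147 N/mm
Parallel: k_eq = 1.5147 + 51 = 52.515 N/mm
F = k_eq·δ = 52.515·44 = 2310.6 N

2310 N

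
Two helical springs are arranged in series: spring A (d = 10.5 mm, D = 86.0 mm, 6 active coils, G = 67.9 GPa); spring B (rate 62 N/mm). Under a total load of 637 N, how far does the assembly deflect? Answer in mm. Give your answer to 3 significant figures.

k_A = Gd⁴/(8D³N_a) = (67.9×10³)(10.5⁴)/(8·86.0³·6) = 27.033 N/mm
Series: 1/k_eq = 1/27.033 + 1/62 = 0.053121; k_eq = 18.825 N/mm
δ = F/k_eq = 637/18.825 = 33.838 mm

33.8 mm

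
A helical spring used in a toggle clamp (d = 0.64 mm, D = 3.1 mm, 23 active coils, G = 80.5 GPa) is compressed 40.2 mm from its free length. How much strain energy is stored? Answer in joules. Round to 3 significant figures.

k = Gd⁴/(8D³N_a) = (80.5×10³)(0.64⁴)/(8·3.1³·23) = 2.4638 N/mm
U = ½kδ² = 0.5 × 2.4638 × 40.2² = 1990.8 N·mm = 1.9908 J

1.99 J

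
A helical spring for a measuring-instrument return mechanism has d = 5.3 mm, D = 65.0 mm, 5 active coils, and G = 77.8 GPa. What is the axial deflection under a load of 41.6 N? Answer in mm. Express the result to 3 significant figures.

7.44 mm

k = Gd⁴/(8D³N_a) = (77.8×10³)(5.3⁴)/(8·65.0³·5) = 5.5883 N/mm
δ = F/k = 41.6 / 5.5883 = 7.4441 mm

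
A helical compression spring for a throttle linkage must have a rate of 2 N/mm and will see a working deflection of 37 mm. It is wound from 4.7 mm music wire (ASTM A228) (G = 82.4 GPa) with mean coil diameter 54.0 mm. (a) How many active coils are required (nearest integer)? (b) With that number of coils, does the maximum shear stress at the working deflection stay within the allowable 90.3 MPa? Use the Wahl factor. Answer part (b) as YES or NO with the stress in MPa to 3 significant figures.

N_a = Gd⁴/(8D³k) = (82.4×10³)(4.7⁴)/(8·54.0³·2) = 15.96 → N_a = 16
Actual rate k = Gd⁴/(8D³·16) = 1.9949 N/mm
Working load F = kδ = 1.9949·37 = 73.812 N
C = 54.0/4.7 = 11.4894; K_W = (4C−1)/(4C−4)+0.615/C = 1.1250
τ_max = K_W·8FD/(πd³) = 1.1250·97.762 = 109.98 MPa
τ_max > 90.3 MPa → exceeds allowable

(a) 16 coils; (b) NO, τ_max = 110 MPa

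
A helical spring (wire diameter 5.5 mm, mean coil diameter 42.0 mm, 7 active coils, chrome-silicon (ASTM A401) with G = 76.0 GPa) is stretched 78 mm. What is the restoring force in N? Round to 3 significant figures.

1310 N

k = Gd⁴/(8D³N_a) = (76.0×10³)(5.5⁴)/(8·42.0³·7) = 16.762 N/mm
F = k·δ = 16.762 × 78 = 1307.4 N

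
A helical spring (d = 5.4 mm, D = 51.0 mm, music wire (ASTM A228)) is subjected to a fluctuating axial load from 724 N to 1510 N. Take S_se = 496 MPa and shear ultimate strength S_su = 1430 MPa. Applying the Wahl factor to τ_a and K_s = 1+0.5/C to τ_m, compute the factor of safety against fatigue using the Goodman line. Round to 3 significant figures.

0.698

C = D/d = 51.0/5.4 = 9.4444; K_W = (4C−1)/(4C−4)+0.615/C = 1.1539; K_s = 1+0.5/C = 1.0529
F_a = (F_max−F_min)/2 = 393 N; F_m = (F_max+F_min)/2 = 1117 N
τ_a = K_W·8F_aD/(πd³) = 1.1539 × 324.13 = 374.03 MPa
τ_m = K_s·8F_mD/(πd³) = 1.0529 × 921.26 = 970.03 MPa
Goodman: 1/n_f = τ_a/S_se + τ_m/S_su = 374.03/496 + 970.03/1430 = 0.75409 + 0.67834 = 1.4324
n_f = 1/1.4324 = 0.6981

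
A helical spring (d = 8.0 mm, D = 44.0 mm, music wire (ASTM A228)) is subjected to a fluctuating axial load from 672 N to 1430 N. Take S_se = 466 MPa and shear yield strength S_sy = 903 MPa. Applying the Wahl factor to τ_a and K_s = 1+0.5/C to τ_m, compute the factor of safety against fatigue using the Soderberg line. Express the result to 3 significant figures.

1.98

C = D/d = 44.0/8.0 = 5.5000; K_W = (4C−1)/(4C−4)+0.615/C = 1.2785; K_s = 1+0.5/C = 1.0909
F_a = (F_max−F_min)/2 = 379 N; F_m = (F_max+F_min)/2 = 1051 N
τ_a = K_W·8F_aD/(πd³) = 1.2785 × 82.94 = 106.04 MPa
τ_m = K_s·8F_mD/(πd³) = 1.0909 × 230 = 250.91 MPa
Soderberg: 1/n_f = τ_a/S_se + τ_m/S_sy = 106.04/466 + 250.91/903 = 0.22755 + 0.27786 = 0.50541
n_f = 1/0.50541 = 1.979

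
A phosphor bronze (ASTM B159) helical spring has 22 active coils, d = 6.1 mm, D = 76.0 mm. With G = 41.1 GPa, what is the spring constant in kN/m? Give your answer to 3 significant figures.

0.737 kN/m

k = Gd⁴/(8D³N_a) = (41.1×10³ × 6.1⁴) / (8 × 76.0³ × 22)
  = 5.69064e+07 / 7.72598e+07 = 0.73656 N/mm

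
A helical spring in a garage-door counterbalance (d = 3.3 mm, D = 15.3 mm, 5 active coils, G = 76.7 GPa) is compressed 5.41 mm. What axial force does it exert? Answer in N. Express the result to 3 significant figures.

343 N

k = Gd⁴/(8D³N_a) = (76.7×10³)(3.3⁴)/(8·15.3³·5) = 63.492 N/mm
F = k·δ = 63.492 × 5.41 = 343.49 N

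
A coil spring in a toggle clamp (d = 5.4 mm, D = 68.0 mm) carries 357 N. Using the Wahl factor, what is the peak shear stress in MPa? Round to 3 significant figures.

437 MPa

Spring index C = D/d = 68.0/5.4 = 12.5926
K_W = (4C−1)/(4C−4) + 0.615/C = 49.370/46.370 + 0.0488 = 1.1135
τ₀ = 8FD/(πd³) = 8·357·68.0/(π·5.4³) = 194208/494.69 = 392.59 MPa
τ_max = K·τ₀ = 1.1135 × 392.59 = 437.16 MPa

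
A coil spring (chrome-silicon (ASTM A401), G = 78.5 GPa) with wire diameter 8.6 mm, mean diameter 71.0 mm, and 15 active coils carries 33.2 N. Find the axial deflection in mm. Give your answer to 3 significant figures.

k = Gd⁴/(8D³N_a) = (78.5×10³)(8.6⁴)/(8·71.0³·15) = 9.9979 N/mm
δ = F/k = 33.2 / 9.9979 = 3.3207 mm

3.32 mm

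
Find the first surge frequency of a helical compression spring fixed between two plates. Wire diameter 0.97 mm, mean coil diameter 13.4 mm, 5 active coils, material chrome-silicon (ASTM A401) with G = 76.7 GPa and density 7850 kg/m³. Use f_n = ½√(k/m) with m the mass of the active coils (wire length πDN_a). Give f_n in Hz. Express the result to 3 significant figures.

k = Gd⁴/(8D³N_a) = (76.7×10³)(0.97⁴)/(8·13.4³·5) = 0.70552 N/mm = 705.52 N/m
Wire length L = πDN_a = π·13.4·5 = 210.49 mm
m = ρ·(πd²/4)·L = 7850 × 0.73898×10⁻⁶ m² × 0.21049 m = 0.001221 kg
f_n = ½√(k/m) = 0.5·√(705.52/0.001221) = 0.5·√(5.778e+05) = 380.07 Hz

380 Hz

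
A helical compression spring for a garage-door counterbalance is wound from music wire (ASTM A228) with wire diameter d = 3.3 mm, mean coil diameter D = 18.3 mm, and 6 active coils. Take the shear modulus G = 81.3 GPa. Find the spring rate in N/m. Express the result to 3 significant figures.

k = Gd⁴/(8D³N_a) = (81.3×10³ × 3.3⁴) / (8 × 18.3³ × 6)
  = 9.64154e+06 / 294167 = 32.776 N/mm = 32776 N/m

32800 N/m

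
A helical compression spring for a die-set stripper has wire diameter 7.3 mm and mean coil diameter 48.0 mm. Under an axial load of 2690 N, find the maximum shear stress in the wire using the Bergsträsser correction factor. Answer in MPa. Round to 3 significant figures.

1030 MPa

Spring index C = D/d = 48.0/7.3 = 6.5753
K_B = (4C+2)/(4C−3) = 28.301/23.301 = 1.2146
τ₀ = 8FD/(πd³) = 8·2690·48.0/(π·7.3³) = 1.03296e+06/1222.1 = 845.21 MPa
τ_max = K·τ₀ = 1.2146 × 845.21 = 1026.6 MPa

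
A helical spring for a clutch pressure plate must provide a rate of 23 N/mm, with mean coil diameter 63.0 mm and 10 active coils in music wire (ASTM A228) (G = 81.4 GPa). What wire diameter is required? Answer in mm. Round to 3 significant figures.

8.67 mm

d = (8D³N_a·k / G)^(1/4) = (8·63.0³·10·23 / (81.4×10³))^0.25
  = (5652.2)^0.25 = 8.6707 mm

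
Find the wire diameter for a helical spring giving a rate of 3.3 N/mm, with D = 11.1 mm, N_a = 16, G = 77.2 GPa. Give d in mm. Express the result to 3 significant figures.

d = (8D³N_a·k / G)^(1/4) = (8·11.1³·16·3.3 / (77.2×10³))^0.25
  = (7.483)^0.25 = 1.6539 mm

1.65 mm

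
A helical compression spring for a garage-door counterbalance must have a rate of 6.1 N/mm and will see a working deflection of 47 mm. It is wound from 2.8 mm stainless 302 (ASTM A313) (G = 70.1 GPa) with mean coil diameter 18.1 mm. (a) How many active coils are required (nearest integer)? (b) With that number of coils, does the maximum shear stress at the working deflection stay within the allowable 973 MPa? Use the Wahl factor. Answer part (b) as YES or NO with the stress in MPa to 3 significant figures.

N_a = Gd⁴/(8D³k) = (70.1×10³)(2.8⁴)/(8·18.1³·6.1) = 14.89 → N_a = 15
Actual rate k = Gd⁴/(8D³·15) = 6.0553 N/mm
Working load F = kδ = 6.0553·47 = 284.6 N
C = 18.1/2.8 = 6.4643; K_W = (4C−1)/(4C−4)+0.615/C = 1.2324
τ_max = K_W·8FD/(πd³) = 1.2324·597.55 = 736.42 MPa
τ_max ≤ 973 MPa → acceptable

(a) 15 coils; (b) YES, τ_max = 736 MPa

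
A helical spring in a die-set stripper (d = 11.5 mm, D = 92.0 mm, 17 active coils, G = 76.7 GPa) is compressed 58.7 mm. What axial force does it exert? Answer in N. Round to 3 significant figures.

k = Gd⁴/(8D³N_a) = (76.7×10³)(11.5⁴)/(8·92.0³·17) = 12.667 N/mm
F = k·δ = 12.667 × 58.7 = 743.57 N

744 N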